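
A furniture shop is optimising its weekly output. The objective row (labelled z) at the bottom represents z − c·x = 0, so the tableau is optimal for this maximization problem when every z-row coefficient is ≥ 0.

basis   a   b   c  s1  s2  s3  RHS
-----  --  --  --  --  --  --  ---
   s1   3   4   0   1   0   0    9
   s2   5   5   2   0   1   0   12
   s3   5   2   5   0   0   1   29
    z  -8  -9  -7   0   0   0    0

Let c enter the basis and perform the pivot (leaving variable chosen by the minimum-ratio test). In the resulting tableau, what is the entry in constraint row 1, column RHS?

Ratio test on column c — row 1: entry 0 ≤ 0; row 2: 12/2 = 6; row 3: 29/5 = 29/5. Minimum is 29/5 at row 3 (s3 leaves); pivot element 5.
Divide row 3 by 5; eliminate column c from the other rows.
Row 1 update in column RHS: 9 − 0·(29/5) = 9.

9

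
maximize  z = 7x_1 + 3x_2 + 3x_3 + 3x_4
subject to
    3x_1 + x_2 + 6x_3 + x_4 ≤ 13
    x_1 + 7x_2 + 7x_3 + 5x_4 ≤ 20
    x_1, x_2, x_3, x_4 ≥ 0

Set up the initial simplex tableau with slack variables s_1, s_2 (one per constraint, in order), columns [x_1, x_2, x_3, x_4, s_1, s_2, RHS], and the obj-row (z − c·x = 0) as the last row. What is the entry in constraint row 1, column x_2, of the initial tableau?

Constraint 1 has coefficient 1 on x_2.

1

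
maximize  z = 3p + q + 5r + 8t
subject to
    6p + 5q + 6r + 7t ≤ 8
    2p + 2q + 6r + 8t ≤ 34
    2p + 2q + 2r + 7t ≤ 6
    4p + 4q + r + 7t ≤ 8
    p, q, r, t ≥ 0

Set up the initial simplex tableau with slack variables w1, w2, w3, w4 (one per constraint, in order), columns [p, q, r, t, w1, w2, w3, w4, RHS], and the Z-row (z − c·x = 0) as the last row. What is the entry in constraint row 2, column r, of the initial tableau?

6

Constraint 2 has coefficient 6 on r.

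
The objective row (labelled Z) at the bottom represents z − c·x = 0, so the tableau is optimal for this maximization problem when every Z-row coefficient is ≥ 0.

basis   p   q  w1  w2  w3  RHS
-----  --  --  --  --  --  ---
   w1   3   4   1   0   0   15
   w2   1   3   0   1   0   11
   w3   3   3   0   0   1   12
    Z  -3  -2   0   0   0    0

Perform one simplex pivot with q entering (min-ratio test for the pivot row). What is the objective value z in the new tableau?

Ratio test on column q — row 1: 15/4 = 15/4; row 2: 11/3 = 11/3; row 3: 12/3 = 4. Minimum is 11/3 at row 2 (w2 leaves); pivot element 3.
Pivot on row 2; the Z-row RHS becomes 0 − (-2)·(11/3) = 22/3.

22/3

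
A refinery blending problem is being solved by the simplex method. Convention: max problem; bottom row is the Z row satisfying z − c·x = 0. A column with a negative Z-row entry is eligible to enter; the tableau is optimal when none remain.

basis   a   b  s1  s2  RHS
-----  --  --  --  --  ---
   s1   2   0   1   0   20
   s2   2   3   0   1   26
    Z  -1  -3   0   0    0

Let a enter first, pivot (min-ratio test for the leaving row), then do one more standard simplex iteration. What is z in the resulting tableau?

16

Ratio test on column a — row 1: 20/2 = 10; row 2: 26/2 = 13. Minimum is 10 at row 1 (s1 leaves); pivot element 2.
Pivot on row 1; the Z-row RHS becomes 0 − (-1)·10 = 10.
Next entering variable (most negative Z-row entry -3): b.
Ratio test on column b — row 1: entry 0 ≤ 0; row 2: 6/3 = 2. Minimum is 2 at row 2 (s2 leaves); pivot element 3.
After the second pivot the Z-row RHS is 10 − (-3)·2 = 16.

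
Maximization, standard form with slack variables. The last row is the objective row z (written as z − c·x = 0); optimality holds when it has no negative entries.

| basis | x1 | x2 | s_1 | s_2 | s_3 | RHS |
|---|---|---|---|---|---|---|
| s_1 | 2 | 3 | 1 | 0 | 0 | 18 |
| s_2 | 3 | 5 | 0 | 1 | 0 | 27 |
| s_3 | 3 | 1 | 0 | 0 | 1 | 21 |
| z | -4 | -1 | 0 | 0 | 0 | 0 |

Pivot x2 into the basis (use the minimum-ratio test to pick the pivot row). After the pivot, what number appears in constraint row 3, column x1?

Ratio test on column x2 — row 1: 18/3 = 6; row 2: 27/5 = 27/5; row 3: 21/1 = 21. Minimum is 27/5 at row 2 (s_2 leaves); pivot element 5.
Divide row 2 by 5; eliminate column x2 from the other rows.
Row 3 update in column x1: 3 − 1·(3/5) = 12/5.

12/5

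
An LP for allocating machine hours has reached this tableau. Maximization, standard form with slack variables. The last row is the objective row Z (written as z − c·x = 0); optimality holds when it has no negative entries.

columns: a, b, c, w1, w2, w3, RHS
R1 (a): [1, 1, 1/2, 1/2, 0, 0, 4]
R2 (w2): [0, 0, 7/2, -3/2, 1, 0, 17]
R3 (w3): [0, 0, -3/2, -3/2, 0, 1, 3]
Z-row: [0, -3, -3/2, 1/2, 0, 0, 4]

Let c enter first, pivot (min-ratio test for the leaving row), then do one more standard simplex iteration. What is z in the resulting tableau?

Ratio test on column c — row 1: 4/(1/2) = 8; row 2: 17/(7/2) = 34/7; row 3: entry -3/2 ≤ 0. Minimum is 34/7 at row 2 (w2 leaves); pivot element 7/2.
Pivot on row 2; the Z-row RHS becomes 4 − (-3/2)·(34/7) = 79/7.
Next entering variable (most negative Z-row entry -3): b.
Ratio test on column b — row 1: (11/7)/1 = 11/7; row 2: entry 0 ≤ 0; row 3: entry 0 ≤ 0. Minimum is 11/7 at row 1 (a leaves); pivot element 1.
After the second pivot the Z-row RHS is 79/7 − (-3)·(11/7) = 16.

16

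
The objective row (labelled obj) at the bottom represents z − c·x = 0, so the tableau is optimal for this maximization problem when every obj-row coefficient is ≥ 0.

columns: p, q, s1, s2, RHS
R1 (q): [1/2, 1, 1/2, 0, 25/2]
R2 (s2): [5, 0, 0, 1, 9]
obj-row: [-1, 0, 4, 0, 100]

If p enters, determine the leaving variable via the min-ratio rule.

Column p entries and ratios — q: (25/2)/(1/2) = 25; s2: 9/5 = 9/5.
Smallest ratio is 9/5 in the row of s2, so s2 leaves.

s2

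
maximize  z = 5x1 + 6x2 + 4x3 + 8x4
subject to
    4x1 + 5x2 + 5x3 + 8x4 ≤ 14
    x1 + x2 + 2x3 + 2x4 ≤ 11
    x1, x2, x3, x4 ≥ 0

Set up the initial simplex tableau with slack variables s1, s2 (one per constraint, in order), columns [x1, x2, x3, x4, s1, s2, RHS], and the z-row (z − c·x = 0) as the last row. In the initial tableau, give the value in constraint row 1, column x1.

Constraint 1 has coefficient 4 on x1.

4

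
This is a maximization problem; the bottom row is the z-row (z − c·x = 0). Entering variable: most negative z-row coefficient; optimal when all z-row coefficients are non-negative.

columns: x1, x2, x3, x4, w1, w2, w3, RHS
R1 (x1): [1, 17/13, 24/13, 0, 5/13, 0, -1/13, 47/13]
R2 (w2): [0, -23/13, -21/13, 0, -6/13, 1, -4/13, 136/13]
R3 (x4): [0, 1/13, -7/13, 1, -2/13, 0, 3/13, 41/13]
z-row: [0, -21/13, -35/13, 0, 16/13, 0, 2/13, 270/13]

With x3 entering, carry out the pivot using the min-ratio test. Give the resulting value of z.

625/24

Ratio test on column x3 — row 1: (47/13)/(24/13) = 47/24; row 2: entry -21/13 ≤ 0; row 3: entry -7/13 ≤ 0. Minimum is 47/24 at row 1 (x1 leaves); pivot element 24/13.
Pivot on row 1; the z-row RHS becomes 270/13 − (-35/13)·(47/24) = 625/24.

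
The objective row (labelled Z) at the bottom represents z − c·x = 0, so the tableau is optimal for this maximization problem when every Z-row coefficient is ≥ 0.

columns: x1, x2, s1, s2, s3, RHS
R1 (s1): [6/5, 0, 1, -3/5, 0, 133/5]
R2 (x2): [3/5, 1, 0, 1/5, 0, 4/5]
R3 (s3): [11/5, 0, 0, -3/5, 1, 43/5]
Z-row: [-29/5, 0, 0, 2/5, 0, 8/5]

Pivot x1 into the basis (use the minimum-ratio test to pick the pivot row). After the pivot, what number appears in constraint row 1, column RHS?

25

Ratio test on column x1 — row 1: (133/5)/(6/5) = 133/6; row 2: (4/5)/(3/5) = 4/3; row 3: (43/5)/(11/5) = 43/11. Minimum is 4/3 at row 2 (x2 leaves); pivot element 3/5.
Divide row 2 by 3/5; eliminate column x1 from the other rows.
Row 1 update in column RHS: 133/5 − (6/5)·(4/3) = 25.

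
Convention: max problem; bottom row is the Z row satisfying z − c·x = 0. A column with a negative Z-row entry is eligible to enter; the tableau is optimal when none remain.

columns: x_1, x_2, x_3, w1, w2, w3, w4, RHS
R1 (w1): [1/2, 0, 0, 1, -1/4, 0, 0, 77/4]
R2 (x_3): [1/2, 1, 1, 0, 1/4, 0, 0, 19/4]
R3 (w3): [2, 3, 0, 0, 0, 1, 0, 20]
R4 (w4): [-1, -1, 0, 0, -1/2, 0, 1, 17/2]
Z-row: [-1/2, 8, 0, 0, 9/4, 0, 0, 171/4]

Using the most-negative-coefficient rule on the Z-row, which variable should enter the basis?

Negative Z-row entries: x_1: -1/2.
The most negative is -1/2 in column x_1, so x_1 enters.

x_1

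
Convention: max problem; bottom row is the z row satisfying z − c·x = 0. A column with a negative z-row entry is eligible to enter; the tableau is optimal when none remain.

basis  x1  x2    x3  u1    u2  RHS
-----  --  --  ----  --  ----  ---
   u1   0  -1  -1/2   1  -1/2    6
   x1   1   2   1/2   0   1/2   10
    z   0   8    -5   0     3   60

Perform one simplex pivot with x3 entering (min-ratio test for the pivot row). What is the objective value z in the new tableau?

Ratio test on column x3 — row 1: entry -1/2 ≤ 0; row 2: 10/(1/2) = 20. Minimum is 20 at row 2 (x1 leaves); pivot element 1/2.
Pivot on row 2; the z-row RHS becomes 60 − (-5)·20 = 160.

160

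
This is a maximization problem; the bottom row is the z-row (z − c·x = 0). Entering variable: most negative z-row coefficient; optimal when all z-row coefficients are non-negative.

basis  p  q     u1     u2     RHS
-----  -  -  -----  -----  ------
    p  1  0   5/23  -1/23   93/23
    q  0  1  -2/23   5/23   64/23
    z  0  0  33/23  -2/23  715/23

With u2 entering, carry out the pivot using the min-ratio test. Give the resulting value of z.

Ratio test on column u2 — row 1: entry -1/23 ≤ 0; row 2: (64/23)/(5/23) = 64/5. Minimum is 64/5 at row 2 (q leaves); pivot element 5/23.
Pivot on row 2; the z-row RHS becomes 715/23 − (-2/23)·(64/5) = 161/5.

161/5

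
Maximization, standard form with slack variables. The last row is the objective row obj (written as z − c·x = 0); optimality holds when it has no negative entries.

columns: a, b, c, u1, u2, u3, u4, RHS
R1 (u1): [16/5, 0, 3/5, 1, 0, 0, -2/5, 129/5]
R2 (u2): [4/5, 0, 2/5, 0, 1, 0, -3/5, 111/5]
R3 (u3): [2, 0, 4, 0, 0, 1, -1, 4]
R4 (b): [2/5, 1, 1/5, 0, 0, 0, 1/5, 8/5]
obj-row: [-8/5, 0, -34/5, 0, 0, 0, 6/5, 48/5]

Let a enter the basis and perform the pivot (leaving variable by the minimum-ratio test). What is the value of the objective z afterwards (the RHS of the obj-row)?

64/5

Ratio test on column a — row 1: (129/5)/(16/5) = 129/16; row 2: (111/5)/(4/5) = 111/4; row 3: 4/2 = 2; row 4: (8/5)/(2/5) = 4. Minimum is 2 at row 3 (u3 leaves); pivot element 2.
Pivot on row 3; the obj-row RHS becomes 48/5 − (-8/5)·2 = 64/5.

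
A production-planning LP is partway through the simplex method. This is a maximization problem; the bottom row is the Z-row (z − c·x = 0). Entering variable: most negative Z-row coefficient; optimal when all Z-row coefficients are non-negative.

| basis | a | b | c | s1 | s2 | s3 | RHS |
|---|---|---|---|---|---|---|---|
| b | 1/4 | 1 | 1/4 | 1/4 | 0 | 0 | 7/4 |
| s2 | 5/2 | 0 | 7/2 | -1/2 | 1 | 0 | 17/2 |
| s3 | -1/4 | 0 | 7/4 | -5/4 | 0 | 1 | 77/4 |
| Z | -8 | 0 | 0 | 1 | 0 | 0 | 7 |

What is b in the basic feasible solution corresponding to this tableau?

b is basic (row 1); its value is the RHS of that row, 7/4.

7/4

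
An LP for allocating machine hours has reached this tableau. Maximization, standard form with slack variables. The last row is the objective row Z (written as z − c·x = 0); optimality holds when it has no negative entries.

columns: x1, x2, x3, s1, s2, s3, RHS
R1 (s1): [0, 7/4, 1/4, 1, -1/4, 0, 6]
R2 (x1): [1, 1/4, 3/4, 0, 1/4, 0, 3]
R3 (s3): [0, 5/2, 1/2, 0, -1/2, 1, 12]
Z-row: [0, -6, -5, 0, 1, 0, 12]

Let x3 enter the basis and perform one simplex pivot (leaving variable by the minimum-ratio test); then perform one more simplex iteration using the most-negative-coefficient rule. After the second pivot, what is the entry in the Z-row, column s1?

Ratio test on column x3 — row 1: 6/(1/4) = 24; row 2: 3/(3/4) = 4; row 3: 12/(1/2) = 24. Minimum is 4 at row 2 (x1 leaves); pivot element 3/4.
Divide row 2 by 3/4; eliminate column x3 from the other rows.
Second iteration: most negative Z-row entry is -13/3 in column x2, so x2 enters.
Ratio test on column x2 — row 1: 5/(5/3) = 3; row 2: 4/(1/3) = 12; row 3: 10/(7/3) = 30/7. Minimum is 3 at row 1 (s1 leaves); pivot element 5/3.
Divide row 1 by 5/3; eliminate column x2 from the other rows.
After both pivots, the entry at the Z-row, column s1 is 13/5.

13/5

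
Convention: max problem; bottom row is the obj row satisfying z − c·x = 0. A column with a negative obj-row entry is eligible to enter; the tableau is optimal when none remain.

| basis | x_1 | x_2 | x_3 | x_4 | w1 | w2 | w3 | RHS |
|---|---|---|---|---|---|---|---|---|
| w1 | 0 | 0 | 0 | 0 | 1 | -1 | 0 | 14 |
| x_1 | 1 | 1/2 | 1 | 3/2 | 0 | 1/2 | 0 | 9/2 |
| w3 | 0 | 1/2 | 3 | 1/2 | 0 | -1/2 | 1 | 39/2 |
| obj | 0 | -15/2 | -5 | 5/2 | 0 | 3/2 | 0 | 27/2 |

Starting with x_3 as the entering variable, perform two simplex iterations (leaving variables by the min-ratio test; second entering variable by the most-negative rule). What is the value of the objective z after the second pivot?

81

Ratio test on column x_3 — row 1: entry 0 ≤ 0; row 2: (9/2)/1 = 9/2; row 3: (39/2)/3 = 13/2. Minimum is 9/2 at row 2 (x_1 leaves); pivot element 1.
Pivot on row 2; the obj-row RHS becomes 27/2 − (-5)·(9/2) = 36.
Next entering variable (most negative obj-row entry -5): x_2.
Ratio test on column x_2 — row 1: entry 0 ≤ 0; row 2: (9/2)/(1/2) = 9; row 3: entry -1 ≤ 0. Minimum is 9 at row 2 (x_3 leaves); pivot element 1/2.
After the second pivot the obj-row RHS is 36 − (-5)·9 = 81.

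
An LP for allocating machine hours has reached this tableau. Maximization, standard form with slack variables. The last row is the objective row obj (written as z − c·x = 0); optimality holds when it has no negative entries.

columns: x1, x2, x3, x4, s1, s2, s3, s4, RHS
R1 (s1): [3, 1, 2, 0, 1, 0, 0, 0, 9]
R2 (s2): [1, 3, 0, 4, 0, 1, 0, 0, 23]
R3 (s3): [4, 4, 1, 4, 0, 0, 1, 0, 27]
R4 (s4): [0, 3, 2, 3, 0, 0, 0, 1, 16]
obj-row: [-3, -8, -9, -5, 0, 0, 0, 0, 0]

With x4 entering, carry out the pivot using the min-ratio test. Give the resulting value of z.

80/3

Ratio test on column x4 — row 1: entry 0 ≤ 0; row 2: 23/4 = 23/4; row 3: 27/4 = 27/4; row 4: 16/3 = 16/3. Minimum is 16/3 at row 4 (s4 leaves); pivot element 3.
Pivot on row 4; the obj-row RHS becomes 0 − (-5)·(16/3) = 80/3.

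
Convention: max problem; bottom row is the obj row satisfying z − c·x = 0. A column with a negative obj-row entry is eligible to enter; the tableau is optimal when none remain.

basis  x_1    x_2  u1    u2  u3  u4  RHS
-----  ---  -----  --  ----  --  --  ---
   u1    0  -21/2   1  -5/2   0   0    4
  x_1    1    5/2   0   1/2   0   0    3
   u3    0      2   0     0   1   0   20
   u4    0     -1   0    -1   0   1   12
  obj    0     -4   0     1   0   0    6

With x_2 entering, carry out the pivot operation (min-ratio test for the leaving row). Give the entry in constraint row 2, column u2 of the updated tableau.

1/5

Ratio test on column x_2 — row 1: entry -21/2 ≤ 0; row 2: 3/(5/2) = 6/5; row 3: 20/2 = 10; row 4: entry -1 ≤ 0. Minimum is 6/5 at row 2 (x_1 leaves); pivot element 5/2.
Divide row 2 by 5/2; eliminate column x_2 from the other rows.
In the new row 2, the u2 entry is the old entry divided by the pivot: (1/2)/(5/2) = 1/5.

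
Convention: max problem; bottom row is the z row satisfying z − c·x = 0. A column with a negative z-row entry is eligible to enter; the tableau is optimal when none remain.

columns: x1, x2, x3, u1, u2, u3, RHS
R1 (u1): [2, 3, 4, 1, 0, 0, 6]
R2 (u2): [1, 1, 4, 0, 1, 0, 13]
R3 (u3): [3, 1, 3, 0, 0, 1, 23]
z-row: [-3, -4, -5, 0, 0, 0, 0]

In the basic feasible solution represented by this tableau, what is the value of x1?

x1 is not in the basis, so in the current basic feasible solution x1 = 0.

0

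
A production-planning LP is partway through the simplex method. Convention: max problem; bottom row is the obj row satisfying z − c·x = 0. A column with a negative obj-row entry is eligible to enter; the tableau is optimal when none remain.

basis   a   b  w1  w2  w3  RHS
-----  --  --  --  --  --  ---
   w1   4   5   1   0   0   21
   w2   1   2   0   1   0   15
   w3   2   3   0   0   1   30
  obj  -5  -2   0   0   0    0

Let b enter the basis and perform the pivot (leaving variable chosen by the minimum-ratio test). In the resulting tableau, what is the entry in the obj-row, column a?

Ratio test on column b — row 1: 21/5 = 21/5; row 2: 15/2 = 15/2; row 3: 30/3 = 10. Minimum is 21/5 at row 1 (w1 leaves); pivot element 5.
Divide row 1 by 5; eliminate column b from the other rows.
obj-row update in column a: -5 − (-2)·(4/5) = -17/5.

-17/5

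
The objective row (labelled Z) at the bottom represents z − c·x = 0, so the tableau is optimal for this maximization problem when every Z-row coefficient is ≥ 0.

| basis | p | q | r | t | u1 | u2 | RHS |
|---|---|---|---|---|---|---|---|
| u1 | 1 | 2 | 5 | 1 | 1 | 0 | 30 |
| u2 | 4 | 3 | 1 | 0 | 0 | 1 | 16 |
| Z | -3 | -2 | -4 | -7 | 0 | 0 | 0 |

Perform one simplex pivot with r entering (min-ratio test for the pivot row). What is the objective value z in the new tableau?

24

Ratio test on column r — row 1: 30/5 = 6; row 2: 16/1 = 16. Minimum is 6 at row 1 (u1 leaves); pivot element 5.
Pivot on row 1; the Z-row RHS becomes 0 − (-4)·6 = 24.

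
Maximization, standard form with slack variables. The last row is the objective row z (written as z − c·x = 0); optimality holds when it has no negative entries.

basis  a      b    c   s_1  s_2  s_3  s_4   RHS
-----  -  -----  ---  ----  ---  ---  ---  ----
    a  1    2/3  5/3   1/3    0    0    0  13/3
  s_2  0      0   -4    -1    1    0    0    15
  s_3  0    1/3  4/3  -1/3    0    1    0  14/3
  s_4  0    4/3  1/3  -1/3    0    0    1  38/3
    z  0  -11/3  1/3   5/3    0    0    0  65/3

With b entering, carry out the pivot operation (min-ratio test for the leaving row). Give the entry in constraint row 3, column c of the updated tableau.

Ratio test on column b — row 1: (13/3)/(2/3) = 13/2; row 2: entry 0 ≤ 0; row 3: (14/3)/(1/3) = 14; row 4: (38/3)/(4/3) = 19/2. Minimum is 13/2 at row 1 (a leaves); pivot element 2/3.
Divide row 1 by 2/3; eliminate column b from the other rows.
Row 3 update in column c: 4/3 − (1/3)·(5/2) = 1/2.

1/2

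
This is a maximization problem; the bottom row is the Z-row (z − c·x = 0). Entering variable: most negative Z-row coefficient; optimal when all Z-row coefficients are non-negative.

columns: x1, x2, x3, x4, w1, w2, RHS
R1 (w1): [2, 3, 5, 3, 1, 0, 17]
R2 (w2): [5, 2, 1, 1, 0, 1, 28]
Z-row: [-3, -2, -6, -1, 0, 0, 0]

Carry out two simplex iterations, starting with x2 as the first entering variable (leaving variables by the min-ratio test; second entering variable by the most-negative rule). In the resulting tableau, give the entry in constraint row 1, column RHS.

Ratio test on column x2 — row 1: 17/3 = 17/3; row 2: 28/2 = 14. Minimum is 17/3 at row 1 (w1 leaves); pivot element 3.
Divide row 1 by 3; eliminate column x2 from the other rows.
Second iteration: most negative Z-row entry is -8/3 in column x3, so x3 enters.
Ratio test on column x3 — row 1: (17/3)/(5/3) = 17/5; row 2: entry -7/3 ≤ 0. Minimum is 17/5 at row 1 (x2 leaves); pivot element 5/3.
Divide row 1 by 5/3; eliminate column x3 from the other rows.
After both pivots, the entry at constraint row 1, column RHS is 17/5.

17/5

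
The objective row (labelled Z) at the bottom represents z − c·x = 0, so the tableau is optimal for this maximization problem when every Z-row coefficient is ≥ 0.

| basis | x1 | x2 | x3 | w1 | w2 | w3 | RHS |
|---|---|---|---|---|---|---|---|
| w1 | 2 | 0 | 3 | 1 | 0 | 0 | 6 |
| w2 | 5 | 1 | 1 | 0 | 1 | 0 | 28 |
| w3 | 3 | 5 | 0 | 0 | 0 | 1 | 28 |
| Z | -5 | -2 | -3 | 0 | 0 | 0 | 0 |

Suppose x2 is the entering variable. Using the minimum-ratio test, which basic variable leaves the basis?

Column x2 entries and ratios — w1: 0 ≤ 0, skip; w2: 28/1 = 28; w3: 28/5 = 28/5.
Smallest ratio is 28/5 in the row of w3, so w3 leaves.

w3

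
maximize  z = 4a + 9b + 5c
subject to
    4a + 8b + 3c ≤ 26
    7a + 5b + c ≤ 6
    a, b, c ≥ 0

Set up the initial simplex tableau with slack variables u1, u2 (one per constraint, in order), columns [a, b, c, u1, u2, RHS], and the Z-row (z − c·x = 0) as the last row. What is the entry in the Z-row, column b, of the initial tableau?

-9

The Z-row carries the negated objective coefficients: the b entry is -9.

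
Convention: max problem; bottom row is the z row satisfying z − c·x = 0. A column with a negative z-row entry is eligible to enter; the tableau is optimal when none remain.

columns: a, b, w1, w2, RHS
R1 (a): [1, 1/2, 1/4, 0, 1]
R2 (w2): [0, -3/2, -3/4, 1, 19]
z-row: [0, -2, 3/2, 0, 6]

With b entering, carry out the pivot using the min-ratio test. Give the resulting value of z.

10

Ratio test on column b — row 1: 1/(1/2) = 2; row 2: entry -3/2 ≤ 0. Minimum is 2 at row 1 (a leaves); pivot element 1/2.
Pivot on row 1; the z-row RHS becomes 6 − (-2)·2 = 10.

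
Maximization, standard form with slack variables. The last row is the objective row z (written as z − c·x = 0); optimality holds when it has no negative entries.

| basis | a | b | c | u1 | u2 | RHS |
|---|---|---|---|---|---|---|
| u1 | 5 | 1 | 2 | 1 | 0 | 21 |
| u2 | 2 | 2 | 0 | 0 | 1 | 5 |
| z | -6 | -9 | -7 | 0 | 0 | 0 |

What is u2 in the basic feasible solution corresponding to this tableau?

u2 is basic (row 2); its value is the RHS of that row, 5.

5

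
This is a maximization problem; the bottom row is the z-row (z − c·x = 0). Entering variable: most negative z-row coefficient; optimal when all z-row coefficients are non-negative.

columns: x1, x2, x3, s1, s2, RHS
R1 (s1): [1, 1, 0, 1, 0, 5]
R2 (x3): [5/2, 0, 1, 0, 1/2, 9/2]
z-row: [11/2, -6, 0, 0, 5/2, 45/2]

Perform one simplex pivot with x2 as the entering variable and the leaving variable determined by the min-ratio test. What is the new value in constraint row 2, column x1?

5/2

Ratio test on column x2 — row 1: 5/1 = 5; row 2: entry 0 ≤ 0. Minimum is 5 at row 1 (s1 leaves); pivot element 1.
Divide row 1 by 1; eliminate column x2 from the other rows.
Row 2 update in column x1: 5/2 − 0·1 = 5/2.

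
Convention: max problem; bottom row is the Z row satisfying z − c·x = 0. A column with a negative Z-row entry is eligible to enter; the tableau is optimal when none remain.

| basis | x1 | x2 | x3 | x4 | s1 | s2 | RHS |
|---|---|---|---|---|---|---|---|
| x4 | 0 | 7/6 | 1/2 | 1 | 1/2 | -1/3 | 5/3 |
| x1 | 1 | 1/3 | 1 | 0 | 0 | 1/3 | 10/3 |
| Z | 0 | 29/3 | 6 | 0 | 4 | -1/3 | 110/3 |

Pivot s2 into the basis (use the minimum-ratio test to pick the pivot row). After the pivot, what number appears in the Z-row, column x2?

Ratio test on column s2 — row 1: entry -1/3 ≤ 0; row 2: (10/3)/(1/3) = 10. Minimum is 10 at row 2 (x1 leaves); pivot element 1/3.
Divide row 2 by 1/3; eliminate column s2 from the other rows.
Z-row update in column x2: 29/3 − (-1/3)·1 = 10.

10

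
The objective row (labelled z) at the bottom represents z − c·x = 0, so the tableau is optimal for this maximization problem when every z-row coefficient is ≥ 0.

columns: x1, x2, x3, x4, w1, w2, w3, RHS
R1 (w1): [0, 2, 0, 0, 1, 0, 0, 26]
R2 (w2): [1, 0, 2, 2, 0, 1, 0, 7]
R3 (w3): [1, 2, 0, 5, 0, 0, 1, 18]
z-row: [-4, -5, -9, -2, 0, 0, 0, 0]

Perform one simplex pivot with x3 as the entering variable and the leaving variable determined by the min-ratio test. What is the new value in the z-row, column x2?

Ratio test on column x3 — row 1: entry 0 ≤ 0; row 2: 7/2 = 7/2; row 3: entry 0 ≤ 0. Minimum is 7/2 at row 2 (w2 leaves); pivot element 2.
Divide row 2 by 2; eliminate column x3 from the other rows.
z-row update in column x2: -5 − (-9)·0 = -5.

-5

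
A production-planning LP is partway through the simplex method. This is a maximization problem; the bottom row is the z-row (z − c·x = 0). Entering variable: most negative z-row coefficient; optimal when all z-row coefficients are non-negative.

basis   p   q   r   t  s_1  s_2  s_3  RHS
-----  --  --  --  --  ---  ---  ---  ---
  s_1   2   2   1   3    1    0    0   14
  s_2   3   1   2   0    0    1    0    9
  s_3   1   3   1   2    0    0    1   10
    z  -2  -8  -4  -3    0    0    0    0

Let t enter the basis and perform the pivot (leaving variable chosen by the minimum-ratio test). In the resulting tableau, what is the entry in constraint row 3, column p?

-1/3

Ratio test on column t — row 1: 14/3 = 14/3; row 2: entry 0 ≤ 0; row 3: 10/2 = 5. Minimum is 14/3 at row 1 (s_1 leaves); pivot element 3.
Divide row 1 by 3; eliminate column t from the other rows.
Row 3 update in column p: 1 − 2·(2/3) = -1/3.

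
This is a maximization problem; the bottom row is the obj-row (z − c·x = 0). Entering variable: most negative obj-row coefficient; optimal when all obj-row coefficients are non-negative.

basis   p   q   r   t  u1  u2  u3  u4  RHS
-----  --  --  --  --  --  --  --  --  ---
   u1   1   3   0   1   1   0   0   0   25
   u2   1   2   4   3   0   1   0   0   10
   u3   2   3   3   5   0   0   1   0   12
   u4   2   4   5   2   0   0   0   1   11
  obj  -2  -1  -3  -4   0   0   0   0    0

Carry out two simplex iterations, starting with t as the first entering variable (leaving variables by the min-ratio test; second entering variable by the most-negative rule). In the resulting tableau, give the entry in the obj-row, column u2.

3/11

Ratio test on column t — row 1: 25/1 = 25; row 2: 10/3 = 10/3; row 3: 12/5 = 12/5; row 4: 11/2 = 11/2. Minimum is 12/5 at row 3 (u3 leaves); pivot element 5.
Divide row 3 by 5; eliminate column t from the other rows.
Second iteration: most negative obj-row entry is -3/5 in column r, so r enters.
Ratio test on column r — row 1: entry -3/5 ≤ 0; row 2: (14/5)/(11/5) = 14/11; row 3: (12/5)/(3/5) = 4; row 4: (31/5)/(19/5) = 31/19. Minimum is 14/11 at row 2 (u2 leaves); pivot element 11/5.
Divide row 2 by 11/5; eliminate column r from the other rows.
After both pivots, the entry at the obj-row, column u2 is 3/11.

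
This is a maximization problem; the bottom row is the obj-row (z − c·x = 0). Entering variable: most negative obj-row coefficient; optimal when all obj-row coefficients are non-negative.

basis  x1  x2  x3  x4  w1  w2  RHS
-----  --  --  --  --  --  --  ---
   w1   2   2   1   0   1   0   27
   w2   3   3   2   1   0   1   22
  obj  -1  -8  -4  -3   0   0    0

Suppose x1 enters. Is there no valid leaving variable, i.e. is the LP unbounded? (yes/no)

no

Column x1 has positive entries in row(s) 1, 2, so the ratio test bounds it — not unbounded.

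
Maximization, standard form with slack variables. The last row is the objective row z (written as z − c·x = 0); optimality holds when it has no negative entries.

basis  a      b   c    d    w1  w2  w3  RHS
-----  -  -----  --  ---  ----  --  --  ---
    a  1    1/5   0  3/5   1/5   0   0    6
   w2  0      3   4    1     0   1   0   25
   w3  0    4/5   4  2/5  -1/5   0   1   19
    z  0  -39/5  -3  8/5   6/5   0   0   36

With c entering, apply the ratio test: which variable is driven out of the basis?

Column c entries and ratios — a: 0 ≤ 0, skip; w2: 25/4 = 25/4; w3: 19/4 = 19/4.
Smallest ratio is 19/4 in the row of w3, so w3 leaves.

w3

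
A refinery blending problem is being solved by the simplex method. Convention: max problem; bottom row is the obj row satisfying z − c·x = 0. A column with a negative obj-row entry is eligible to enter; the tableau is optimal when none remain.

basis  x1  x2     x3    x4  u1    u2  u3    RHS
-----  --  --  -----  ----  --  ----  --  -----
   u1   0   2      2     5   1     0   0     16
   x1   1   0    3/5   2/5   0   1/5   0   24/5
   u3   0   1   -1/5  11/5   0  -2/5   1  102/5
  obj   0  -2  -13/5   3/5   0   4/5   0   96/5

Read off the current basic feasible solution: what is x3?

x3 is not in the basis, so in the current basic feasible solution x3 = 0.

0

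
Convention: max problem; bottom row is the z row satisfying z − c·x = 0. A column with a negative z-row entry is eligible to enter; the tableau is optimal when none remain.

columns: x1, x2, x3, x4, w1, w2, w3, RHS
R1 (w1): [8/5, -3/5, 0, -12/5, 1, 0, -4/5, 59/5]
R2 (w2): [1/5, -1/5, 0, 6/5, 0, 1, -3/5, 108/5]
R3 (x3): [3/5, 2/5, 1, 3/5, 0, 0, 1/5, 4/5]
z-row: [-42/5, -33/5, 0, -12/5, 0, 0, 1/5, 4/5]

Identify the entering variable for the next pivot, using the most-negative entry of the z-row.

x1

Negative z-row entries: x1: -42/5, x2: -33/5, x4: -12/5.
The most negative is -42/5 in column x1, so x1 enters.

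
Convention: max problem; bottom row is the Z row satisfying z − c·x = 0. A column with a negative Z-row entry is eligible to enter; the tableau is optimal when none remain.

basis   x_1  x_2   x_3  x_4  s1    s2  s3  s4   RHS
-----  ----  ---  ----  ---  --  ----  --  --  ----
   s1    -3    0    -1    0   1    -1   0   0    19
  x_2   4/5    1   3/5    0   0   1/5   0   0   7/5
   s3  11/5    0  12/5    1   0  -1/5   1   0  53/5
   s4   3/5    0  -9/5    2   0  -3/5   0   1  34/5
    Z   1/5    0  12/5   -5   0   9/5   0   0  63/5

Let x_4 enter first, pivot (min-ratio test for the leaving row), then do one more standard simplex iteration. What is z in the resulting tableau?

Ratio test on column x_4 — row 1: entry 0 ≤ 0; row 2: entry 0 ≤ 0; row 3: (53/5)/1 = 53/5; row 4: (34/5)/2 = 17/5. Minimum is 17/5 at row 4 (s4 leaves); pivot element 2.
Pivot on row 4; the Z-row RHS becomes 63/5 − (-5)·(17/5) = 148/5.
Next entering variable (most negative Z-row entry -21/10): x_3.
Ratio test on column x_3 — row 1: entry -1 ≤ 0; row 2: (7/5)/(3/5) = 7/3; row 3: (36/5)/(33/10) = 24/11; row 4: entry -9/10 ≤ 0. Minimum is 24/11 at row 3 (s3 leaves); pivot element 33/10.
After the second pivot the Z-row RHS is 148/5 − (-21/10)·(24/11) = 376/11.

376/11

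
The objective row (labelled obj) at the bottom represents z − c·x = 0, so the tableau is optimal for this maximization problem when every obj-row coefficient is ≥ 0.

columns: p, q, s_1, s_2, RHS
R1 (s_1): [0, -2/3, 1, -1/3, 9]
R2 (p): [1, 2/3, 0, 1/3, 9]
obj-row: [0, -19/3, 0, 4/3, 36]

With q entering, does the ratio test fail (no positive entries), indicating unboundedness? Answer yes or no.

Column q has positive entries in row(s) 2, so the ratio test bounds it — not unbounded.

no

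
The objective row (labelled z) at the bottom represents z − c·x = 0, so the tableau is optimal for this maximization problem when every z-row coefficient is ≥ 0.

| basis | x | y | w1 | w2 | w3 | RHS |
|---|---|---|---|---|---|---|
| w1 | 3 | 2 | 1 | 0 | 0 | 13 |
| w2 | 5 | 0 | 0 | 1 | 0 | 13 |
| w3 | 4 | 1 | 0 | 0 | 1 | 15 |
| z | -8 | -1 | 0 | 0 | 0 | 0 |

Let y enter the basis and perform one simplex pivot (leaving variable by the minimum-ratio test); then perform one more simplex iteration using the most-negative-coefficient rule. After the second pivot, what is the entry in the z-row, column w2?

Ratio test on column y — row 1: 13/2 = 13/2; row 2: entry 0 ≤ 0; row 3: 15/1 = 15. Minimum is 13/2 at row 1 (w1 leaves); pivot element 2.
Divide row 1 by 2; eliminate column y from the other rows.
Second iteration: most negative z-row entry is -13/2 in column x, so x enters.
Ratio test on column x — row 1: (13/2)/(3/2) = 13/3; row 2: 13/5 = 13/5; row 3: (17/2)/(5/2) = 17/5. Minimum is 13/5 at row 2 (w2 leaves); pivot element 5.
Divide row 2 by 5; eliminate column x from the other rows.
After both pivots, the entry at the z-row, column w2 is 13/10.

13/10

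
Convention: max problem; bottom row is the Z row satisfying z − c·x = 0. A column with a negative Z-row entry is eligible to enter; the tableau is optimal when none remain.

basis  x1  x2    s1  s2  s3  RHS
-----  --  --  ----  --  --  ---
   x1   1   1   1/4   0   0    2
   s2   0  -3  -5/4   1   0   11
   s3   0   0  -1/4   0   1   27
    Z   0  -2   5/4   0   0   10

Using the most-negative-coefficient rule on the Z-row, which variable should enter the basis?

Negative Z-row entries: x2: -2.
The most negative is -2 in column x2, so x2 enters.

x2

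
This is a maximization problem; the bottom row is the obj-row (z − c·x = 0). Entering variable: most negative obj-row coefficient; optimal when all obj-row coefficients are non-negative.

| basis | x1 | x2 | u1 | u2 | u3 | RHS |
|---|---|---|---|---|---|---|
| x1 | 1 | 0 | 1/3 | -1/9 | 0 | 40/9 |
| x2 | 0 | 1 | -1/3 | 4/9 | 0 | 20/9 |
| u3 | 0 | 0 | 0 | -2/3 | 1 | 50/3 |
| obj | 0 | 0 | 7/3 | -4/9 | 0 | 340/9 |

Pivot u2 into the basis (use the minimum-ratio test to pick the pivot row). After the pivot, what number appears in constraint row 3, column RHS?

Ratio test on column u2 — row 1: entry -1/9 ≤ 0; row 2: (20/9)/(4/9) = 5; row 3: entry -2/3 ≤ 0. Minimum is 5 at row 2 (x2 leaves); pivot element 4/9.
Divide row 2 by 4/9; eliminate column u2 from the other rows.
Row 3 update in column RHS: 50/3 − (-2/3)·5 = 20.

20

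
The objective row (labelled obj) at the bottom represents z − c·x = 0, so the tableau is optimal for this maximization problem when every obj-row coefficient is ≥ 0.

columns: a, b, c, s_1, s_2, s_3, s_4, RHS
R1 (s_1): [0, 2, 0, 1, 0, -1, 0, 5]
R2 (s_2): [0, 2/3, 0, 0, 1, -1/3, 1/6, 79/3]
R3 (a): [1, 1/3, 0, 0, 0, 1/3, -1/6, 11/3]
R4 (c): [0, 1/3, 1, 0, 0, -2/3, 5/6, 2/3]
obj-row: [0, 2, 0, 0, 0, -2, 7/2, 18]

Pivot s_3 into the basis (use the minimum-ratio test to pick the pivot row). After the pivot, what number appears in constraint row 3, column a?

Ratio test on column s_3 — row 1: entry -1 ≤ 0; row 2: entry -1/3 ≤ 0; row 3: (11/3)/(1/3) = 11; row 4: entry -2/3 ≤ 0. Minimum is 11 at row 3 (a leaves); pivot element 1/3.
Divide row 3 by 1/3; eliminate column s_3 from the other rows.
In the new row 3, the a entry is the old entry divided by the pivot: 1/(1/3) = 3.

3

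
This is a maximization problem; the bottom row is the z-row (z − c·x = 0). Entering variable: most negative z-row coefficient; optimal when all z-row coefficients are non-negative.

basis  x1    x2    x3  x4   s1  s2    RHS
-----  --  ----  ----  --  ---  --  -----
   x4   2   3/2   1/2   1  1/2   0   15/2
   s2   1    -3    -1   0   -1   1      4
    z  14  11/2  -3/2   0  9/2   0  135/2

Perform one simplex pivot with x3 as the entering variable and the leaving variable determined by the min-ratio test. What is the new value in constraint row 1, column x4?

2

Ratio test on column x3 — row 1: (15/2)/(1/2) = 15; row 2: entry -1 ≤ 0. Minimum is 15 at row 1 (x4 leaves); pivot element 1/2.
Divide row 1 by 1/2; eliminate column x3 from the other rows.
In the new row 1, the x4 entry is the old entry divided by the pivot: 1/(1/2) = 2.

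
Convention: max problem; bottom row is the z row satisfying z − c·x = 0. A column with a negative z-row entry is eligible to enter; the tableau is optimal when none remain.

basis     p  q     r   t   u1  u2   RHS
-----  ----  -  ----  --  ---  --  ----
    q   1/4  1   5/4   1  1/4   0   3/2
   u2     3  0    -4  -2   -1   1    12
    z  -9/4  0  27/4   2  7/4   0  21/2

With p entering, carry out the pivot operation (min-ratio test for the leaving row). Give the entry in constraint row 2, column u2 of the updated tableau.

Ratio test on column p — row 1: (3/2)/(1/4) = 6; row 2: 12/3 = 4. Minimum is 4 at row 2 (u2 leaves); pivot element 3.
Divide row 2 by 3; eliminate column p from the other rows.
In the new row 2, the u2 entry is the old entry divided by the pivot: 1/3 = 1/3.

1/3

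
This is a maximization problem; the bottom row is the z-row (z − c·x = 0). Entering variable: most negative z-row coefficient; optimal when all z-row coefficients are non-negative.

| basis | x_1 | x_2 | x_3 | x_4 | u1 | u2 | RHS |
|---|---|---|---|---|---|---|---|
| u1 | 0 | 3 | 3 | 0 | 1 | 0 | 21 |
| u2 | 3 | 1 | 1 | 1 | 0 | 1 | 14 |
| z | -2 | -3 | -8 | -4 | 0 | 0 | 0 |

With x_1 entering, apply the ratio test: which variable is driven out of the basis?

u2

Column x_1 entries and ratios — u1: 0 ≤ 0, skip; u2: 14/3 = 14/3.
Smallest ratio is 14/3 in the row of u2, so u2 leaves.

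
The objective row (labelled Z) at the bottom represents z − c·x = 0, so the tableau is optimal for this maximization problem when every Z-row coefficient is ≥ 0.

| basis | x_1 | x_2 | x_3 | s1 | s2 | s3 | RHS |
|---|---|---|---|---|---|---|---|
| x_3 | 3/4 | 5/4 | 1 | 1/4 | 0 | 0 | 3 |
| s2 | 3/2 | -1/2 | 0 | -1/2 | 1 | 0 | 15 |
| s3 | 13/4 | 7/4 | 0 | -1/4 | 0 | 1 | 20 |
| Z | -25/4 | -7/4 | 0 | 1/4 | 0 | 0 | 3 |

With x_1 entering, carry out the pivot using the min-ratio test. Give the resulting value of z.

Ratio test on column x_1 — row 1: 3/(3/4) = 4; row 2: 15/(3/2) = 10; row 3: 20/(13/4) = 80/13. Minimum is 4 at row 1 (x_3 leaves); pivot element 3/4.
Pivot on row 1; the Z-row RHS becomes 3 − (-25/4)·4 = 28.

28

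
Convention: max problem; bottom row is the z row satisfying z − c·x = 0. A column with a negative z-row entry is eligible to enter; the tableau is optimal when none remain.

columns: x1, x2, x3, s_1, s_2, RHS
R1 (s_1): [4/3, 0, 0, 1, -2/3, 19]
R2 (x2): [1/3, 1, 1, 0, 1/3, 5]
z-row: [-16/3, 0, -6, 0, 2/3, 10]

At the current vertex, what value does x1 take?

x1 is not in the basis, so in the current basic feasible solution x1 = 0.

0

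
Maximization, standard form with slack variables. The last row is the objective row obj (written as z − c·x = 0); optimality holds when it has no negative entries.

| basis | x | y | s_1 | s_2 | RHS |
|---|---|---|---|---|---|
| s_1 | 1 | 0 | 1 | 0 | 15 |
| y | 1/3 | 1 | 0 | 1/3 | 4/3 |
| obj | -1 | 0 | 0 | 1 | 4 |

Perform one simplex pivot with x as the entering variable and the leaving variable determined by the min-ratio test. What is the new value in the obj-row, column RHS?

Ratio test on column x — row 1: 15/1 = 15; row 2: (4/3)/(1/3) = 4. Minimum is 4 at row 2 (y leaves); pivot element 1/3.
Divide row 2 by 1/3; eliminate column x from the other rows.
obj-row update in column RHS: 4 − (-1)·4 = 8.

8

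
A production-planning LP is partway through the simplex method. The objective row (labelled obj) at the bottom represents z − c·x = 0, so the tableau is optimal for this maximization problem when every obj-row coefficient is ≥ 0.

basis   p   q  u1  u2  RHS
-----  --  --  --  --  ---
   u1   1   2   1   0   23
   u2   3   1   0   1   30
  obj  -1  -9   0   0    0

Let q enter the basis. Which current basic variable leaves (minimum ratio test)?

Column q entries and ratios — u1: 23/2 = 23/2; u2: 30/1 = 30.
Smallest ratio is 23/2 in the row of u1, so u1 leaves.

u1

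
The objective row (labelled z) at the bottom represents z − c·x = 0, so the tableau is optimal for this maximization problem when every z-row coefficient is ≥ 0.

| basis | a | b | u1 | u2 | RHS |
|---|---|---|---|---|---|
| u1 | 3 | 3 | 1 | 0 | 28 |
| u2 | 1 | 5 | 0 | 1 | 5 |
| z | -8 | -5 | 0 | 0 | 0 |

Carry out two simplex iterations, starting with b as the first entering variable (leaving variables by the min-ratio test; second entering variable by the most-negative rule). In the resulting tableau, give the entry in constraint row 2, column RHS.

5

Ratio test on column b — row 1: 28/3 = 28/3; row 2: 5/5 = 1. Minimum is 1 at row 2 (u2 leaves); pivot element 5.
Divide row 2 by 5; eliminate column b from the other rows.
Second iteration: most negative z-row entry is -7 in column a, so a enters.
Ratio test on column a — row 1: 25/(12/5) = 125/12; row 2: 1/(1/5) = 5. Minimum is 5 at row 2 (b leaves); pivot element 1/5.
Divide row 2 by 1/5; eliminate column a from the other rows.
After both pivots, the entry at constraint row 2, column RHS is 5.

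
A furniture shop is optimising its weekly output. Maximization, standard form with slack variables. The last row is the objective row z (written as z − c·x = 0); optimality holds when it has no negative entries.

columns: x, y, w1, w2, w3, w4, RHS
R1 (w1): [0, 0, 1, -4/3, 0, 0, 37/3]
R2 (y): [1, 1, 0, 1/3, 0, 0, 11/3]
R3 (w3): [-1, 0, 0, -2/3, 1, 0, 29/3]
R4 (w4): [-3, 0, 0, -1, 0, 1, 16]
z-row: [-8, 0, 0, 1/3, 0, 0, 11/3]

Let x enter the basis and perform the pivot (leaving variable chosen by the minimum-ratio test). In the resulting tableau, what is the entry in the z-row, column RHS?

33

Ratio test on column x — row 1: entry 0 ≤ 0; row 2: (11/3)/1 = 11/3; row 3: entry -1 ≤ 0; row 4: entry -3 ≤ 0. Minimum is 11/3 at row 2 (y leaves); pivot element 1.
Divide row 2 by 1; eliminate column x from the other rows.
z-row update in column RHS: 11/3 − (-8)·(11/3) = 33.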